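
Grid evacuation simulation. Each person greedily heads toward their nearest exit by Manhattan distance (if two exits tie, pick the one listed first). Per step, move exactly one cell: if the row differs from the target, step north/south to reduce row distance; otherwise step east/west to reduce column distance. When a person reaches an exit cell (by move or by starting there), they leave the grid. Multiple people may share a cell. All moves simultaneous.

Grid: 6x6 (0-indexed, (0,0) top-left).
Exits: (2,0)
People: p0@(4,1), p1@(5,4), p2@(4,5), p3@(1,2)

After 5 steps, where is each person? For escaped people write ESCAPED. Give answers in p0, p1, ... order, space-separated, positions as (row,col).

Step 1: p0:(4,1)->(3,1) | p1:(5,4)->(4,4) | p2:(4,5)->(3,5) | p3:(1,2)->(2,2)
Step 2: p0:(3,1)->(2,1) | p1:(4,4)->(3,4) | p2:(3,5)->(2,5) | p3:(2,2)->(2,1)
Step 3: p0:(2,1)->(2,0)->EXIT | p1:(3,4)->(2,4) | p2:(2,5)->(2,4) | p3:(2,1)->(2,0)->EXIT
Step 4: p0:escaped | p1:(2,4)->(2,3) | p2:(2,4)->(2,3) | p3:escaped
Step 5: p0:escaped | p1:(2,3)->(2,2) | p2:(2,3)->(2,2) | p3:escaped

ESCAPED (2,2) (2,2) ESCAPED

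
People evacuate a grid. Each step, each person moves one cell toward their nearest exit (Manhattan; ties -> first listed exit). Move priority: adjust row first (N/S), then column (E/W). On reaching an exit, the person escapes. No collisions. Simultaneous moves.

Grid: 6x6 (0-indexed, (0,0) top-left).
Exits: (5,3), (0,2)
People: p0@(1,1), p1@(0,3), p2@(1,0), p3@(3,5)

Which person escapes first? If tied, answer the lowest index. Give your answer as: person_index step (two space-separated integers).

Answer: 1 1

Derivation:
Step 1: p0:(1,1)->(0,1) | p1:(0,3)->(0,2)->EXIT | p2:(1,0)->(0,0) | p3:(3,5)->(4,5)
Step 2: p0:(0,1)->(0,2)->EXIT | p1:escaped | p2:(0,0)->(0,1) | p3:(4,5)->(5,5)
Step 3: p0:escaped | p1:escaped | p2:(0,1)->(0,2)->EXIT | p3:(5,5)->(5,4)
Step 4: p0:escaped | p1:escaped | p2:escaped | p3:(5,4)->(5,3)->EXIT
Exit steps: [2, 1, 3, 4]
First to escape: p1 at step 1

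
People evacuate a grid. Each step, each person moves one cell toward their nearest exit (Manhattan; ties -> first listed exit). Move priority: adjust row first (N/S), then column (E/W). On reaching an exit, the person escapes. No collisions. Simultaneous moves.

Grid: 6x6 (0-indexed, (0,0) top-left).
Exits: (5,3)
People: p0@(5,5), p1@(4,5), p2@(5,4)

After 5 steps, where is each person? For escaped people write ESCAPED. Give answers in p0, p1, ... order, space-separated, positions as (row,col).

Step 1: p0:(5,5)->(5,4) | p1:(4,5)->(5,5) | p2:(5,4)->(5,3)->EXIT
Step 2: p0:(5,4)->(5,3)->EXIT | p1:(5,5)->(5,4) | p2:escaped
Step 3: p0:escaped | p1:(5,4)->(5,3)->EXIT | p2:escaped

ESCAPED ESCAPED ESCAPED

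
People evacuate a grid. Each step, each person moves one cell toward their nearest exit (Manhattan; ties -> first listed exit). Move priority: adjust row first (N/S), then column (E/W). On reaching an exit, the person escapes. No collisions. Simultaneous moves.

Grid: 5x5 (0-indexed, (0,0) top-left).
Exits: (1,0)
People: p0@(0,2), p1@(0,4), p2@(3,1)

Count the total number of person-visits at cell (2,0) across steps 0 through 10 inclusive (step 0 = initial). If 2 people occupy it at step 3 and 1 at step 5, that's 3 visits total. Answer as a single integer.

Step 0: p0@(0,2) p1@(0,4) p2@(3,1) -> at (2,0): 0 [-], cum=0
Step 1: p0@(1,2) p1@(1,4) p2@(2,1) -> at (2,0): 0 [-], cum=0
Step 2: p0@(1,1) p1@(1,3) p2@(1,1) -> at (2,0): 0 [-], cum=0
Step 3: p0@ESC p1@(1,2) p2@ESC -> at (2,0): 0 [-], cum=0
Step 4: p0@ESC p1@(1,1) p2@ESC -> at (2,0): 0 [-], cum=0
Step 5: p0@ESC p1@ESC p2@ESC -> at (2,0): 0 [-], cum=0
Total visits = 0

Answer: 0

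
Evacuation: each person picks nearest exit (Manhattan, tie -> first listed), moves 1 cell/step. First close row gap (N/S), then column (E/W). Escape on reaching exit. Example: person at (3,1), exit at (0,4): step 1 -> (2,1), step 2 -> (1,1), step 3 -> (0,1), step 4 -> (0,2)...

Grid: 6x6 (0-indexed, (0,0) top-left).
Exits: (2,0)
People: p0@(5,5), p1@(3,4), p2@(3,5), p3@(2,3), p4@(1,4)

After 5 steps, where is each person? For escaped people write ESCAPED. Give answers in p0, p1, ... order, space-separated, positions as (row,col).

Step 1: p0:(5,5)->(4,5) | p1:(3,4)->(2,4) | p2:(3,5)->(2,5) | p3:(2,3)->(2,2) | p4:(1,4)->(2,4)
Step 2: p0:(4,5)->(3,5) | p1:(2,4)->(2,3) | p2:(2,5)->(2,4) | p3:(2,2)->(2,1) | p4:(2,4)->(2,3)
Step 3: p0:(3,5)->(2,5) | p1:(2,3)->(2,2) | p2:(2,4)->(2,3) | p3:(2,1)->(2,0)->EXIT | p4:(2,3)->(2,2)
Step 4: p0:(2,5)->(2,4) | p1:(2,2)->(2,1) | p2:(2,3)->(2,2) | p3:escaped | p4:(2,2)->(2,1)
Step 5: p0:(2,4)->(2,3) | p1:(2,1)->(2,0)->EXIT | p2:(2,2)->(2,1) | p3:escaped | p4:(2,1)->(2,0)->EXIT

(2,3) ESCAPED (2,1) ESCAPED ESCAPED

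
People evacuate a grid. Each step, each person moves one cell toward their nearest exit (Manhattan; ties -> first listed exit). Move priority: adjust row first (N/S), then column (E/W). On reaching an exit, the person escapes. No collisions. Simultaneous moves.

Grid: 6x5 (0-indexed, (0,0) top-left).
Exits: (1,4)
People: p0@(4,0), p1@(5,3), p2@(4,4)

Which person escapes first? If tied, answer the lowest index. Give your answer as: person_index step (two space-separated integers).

Answer: 2 3

Derivation:
Step 1: p0:(4,0)->(3,0) | p1:(5,3)->(4,3) | p2:(4,4)->(3,4)
Step 2: p0:(3,0)->(2,0) | p1:(4,3)->(3,3) | p2:(3,4)->(2,4)
Step 3: p0:(2,0)->(1,0) | p1:(3,3)->(2,3) | p2:(2,4)->(1,4)->EXIT
Step 4: p0:(1,0)->(1,1) | p1:(2,3)->(1,3) | p2:escaped
Step 5: p0:(1,1)->(1,2) | p1:(1,3)->(1,4)->EXIT | p2:escaped
Step 6: p0:(1,2)->(1,3) | p1:escaped | p2:escaped
Step 7: p0:(1,3)->(1,4)->EXIT | p1:escaped | p2:escaped
Exit steps: [7, 5, 3]
First to escape: p2 at step 3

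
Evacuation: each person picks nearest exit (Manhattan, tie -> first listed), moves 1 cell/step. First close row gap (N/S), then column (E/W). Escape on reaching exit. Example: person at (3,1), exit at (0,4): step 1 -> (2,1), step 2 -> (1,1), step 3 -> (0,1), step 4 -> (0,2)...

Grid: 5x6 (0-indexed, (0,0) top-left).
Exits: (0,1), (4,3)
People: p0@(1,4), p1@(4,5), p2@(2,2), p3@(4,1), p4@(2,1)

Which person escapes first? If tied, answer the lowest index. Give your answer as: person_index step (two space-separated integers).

Answer: 1 2

Derivation:
Step 1: p0:(1,4)->(0,4) | p1:(4,5)->(4,4) | p2:(2,2)->(1,2) | p3:(4,1)->(4,2) | p4:(2,1)->(1,1)
Step 2: p0:(0,4)->(0,3) | p1:(4,4)->(4,3)->EXIT | p2:(1,2)->(0,2) | p3:(4,2)->(4,3)->EXIT | p4:(1,1)->(0,1)->EXIT
Step 3: p0:(0,3)->(0,2) | p1:escaped | p2:(0,2)->(0,1)->EXIT | p3:escaped | p4:escaped
Step 4: p0:(0,2)->(0,1)->EXIT | p1:escaped | p2:escaped | p3:escaped | p4:escaped
Exit steps: [4, 2, 3, 2, 2]
First to escape: p1 at step 2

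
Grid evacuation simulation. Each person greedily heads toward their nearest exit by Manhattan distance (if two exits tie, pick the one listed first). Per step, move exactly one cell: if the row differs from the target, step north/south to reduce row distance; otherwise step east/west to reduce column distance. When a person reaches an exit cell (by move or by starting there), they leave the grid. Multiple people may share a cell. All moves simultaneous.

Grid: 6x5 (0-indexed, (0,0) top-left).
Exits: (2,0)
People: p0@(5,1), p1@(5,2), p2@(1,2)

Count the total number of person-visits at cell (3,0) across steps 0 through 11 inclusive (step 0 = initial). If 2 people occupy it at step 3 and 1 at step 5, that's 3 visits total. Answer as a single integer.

Step 0: p0@(5,1) p1@(5,2) p2@(1,2) -> at (3,0): 0 [-], cum=0
Step 1: p0@(4,1) p1@(4,2) p2@(2,2) -> at (3,0): 0 [-], cum=0
Step 2: p0@(3,1) p1@(3,2) p2@(2,1) -> at (3,0): 0 [-], cum=0
Step 3: p0@(2,1) p1@(2,2) p2@ESC -> at (3,0): 0 [-], cum=0
Step 4: p0@ESC p1@(2,1) p2@ESC -> at (3,0): 0 [-], cum=0
Step 5: p0@ESC p1@ESC p2@ESC -> at (3,0): 0 [-], cum=0
Total visits = 0

Answer: 0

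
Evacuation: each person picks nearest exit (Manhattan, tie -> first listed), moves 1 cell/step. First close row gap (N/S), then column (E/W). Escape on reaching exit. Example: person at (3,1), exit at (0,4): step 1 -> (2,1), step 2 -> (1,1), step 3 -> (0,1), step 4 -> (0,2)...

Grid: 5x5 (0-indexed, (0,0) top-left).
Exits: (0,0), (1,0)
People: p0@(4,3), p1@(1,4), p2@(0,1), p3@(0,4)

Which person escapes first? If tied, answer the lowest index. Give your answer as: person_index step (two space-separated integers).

Step 1: p0:(4,3)->(3,3) | p1:(1,4)->(1,3) | p2:(0,1)->(0,0)->EXIT | p3:(0,4)->(0,3)
Step 2: p0:(3,3)->(2,3) | p1:(1,3)->(1,2) | p2:escaped | p3:(0,3)->(0,2)
Step 3: p0:(2,3)->(1,3) | p1:(1,2)->(1,1) | p2:escaped | p3:(0,2)->(0,1)
Step 4: p0:(1,3)->(1,2) | p1:(1,1)->(1,0)->EXIT | p2:escaped | p3:(0,1)->(0,0)->EXIT
Step 5: p0:(1,2)->(1,1) | p1:escaped | p2:escaped | p3:escaped
Step 6: p0:(1,1)->(1,0)->EXIT | p1:escaped | p2:escaped | p3:escaped
Exit steps: [6, 4, 1, 4]
First to escape: p2 at step 1

Answer: 2 1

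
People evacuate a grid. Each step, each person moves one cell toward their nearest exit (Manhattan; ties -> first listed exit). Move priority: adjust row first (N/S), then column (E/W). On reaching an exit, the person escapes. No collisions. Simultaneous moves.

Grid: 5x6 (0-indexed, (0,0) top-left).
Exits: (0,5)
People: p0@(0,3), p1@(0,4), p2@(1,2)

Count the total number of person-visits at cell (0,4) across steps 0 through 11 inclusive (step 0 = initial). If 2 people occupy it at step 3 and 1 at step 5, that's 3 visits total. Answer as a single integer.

Step 0: p0@(0,3) p1@(0,4) p2@(1,2) -> at (0,4): 1 [p1], cum=1
Step 1: p0@(0,4) p1@ESC p2@(0,2) -> at (0,4): 1 [p0], cum=2
Step 2: p0@ESC p1@ESC p2@(0,3) -> at (0,4): 0 [-], cum=2
Step 3: p0@ESC p1@ESC p2@(0,4) -> at (0,4): 1 [p2], cum=3
Step 4: p0@ESC p1@ESC p2@ESC -> at (0,4): 0 [-], cum=3
Total visits = 3

Answer: 3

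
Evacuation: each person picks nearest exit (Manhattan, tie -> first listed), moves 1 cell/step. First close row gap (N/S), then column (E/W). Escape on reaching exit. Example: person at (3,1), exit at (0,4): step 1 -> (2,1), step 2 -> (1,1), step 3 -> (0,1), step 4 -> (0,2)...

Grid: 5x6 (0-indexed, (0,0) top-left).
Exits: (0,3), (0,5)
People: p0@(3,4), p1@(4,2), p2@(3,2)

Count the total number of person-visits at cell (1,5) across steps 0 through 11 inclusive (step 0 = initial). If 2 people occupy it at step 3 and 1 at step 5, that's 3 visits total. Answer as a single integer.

Step 0: p0@(3,4) p1@(4,2) p2@(3,2) -> at (1,5): 0 [-], cum=0
Step 1: p0@(2,4) p1@(3,2) p2@(2,2) -> at (1,5): 0 [-], cum=0
Step 2: p0@(1,4) p1@(2,2) p2@(1,2) -> at (1,5): 0 [-], cum=0
Step 3: p0@(0,4) p1@(1,2) p2@(0,2) -> at (1,5): 0 [-], cum=0
Step 4: p0@ESC p1@(0,2) p2@ESC -> at (1,5): 0 [-], cum=0
Step 5: p0@ESC p1@ESC p2@ESC -> at (1,5): 0 [-], cum=0
Total visits = 0

Answer: 0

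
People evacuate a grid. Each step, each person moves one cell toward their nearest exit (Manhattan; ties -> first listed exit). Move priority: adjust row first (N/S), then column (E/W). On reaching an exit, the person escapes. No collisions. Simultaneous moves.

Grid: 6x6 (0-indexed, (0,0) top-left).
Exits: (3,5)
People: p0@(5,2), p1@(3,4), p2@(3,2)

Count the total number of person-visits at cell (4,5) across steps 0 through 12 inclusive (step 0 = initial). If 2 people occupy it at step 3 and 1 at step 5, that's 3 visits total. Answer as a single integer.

Step 0: p0@(5,2) p1@(3,4) p2@(3,2) -> at (4,5): 0 [-], cum=0
Step 1: p0@(4,2) p1@ESC p2@(3,3) -> at (4,5): 0 [-], cum=0
Step 2: p0@(3,2) p1@ESC p2@(3,4) -> at (4,5): 0 [-], cum=0
Step 3: p0@(3,3) p1@ESC p2@ESC -> at (4,5): 0 [-], cum=0
Step 4: p0@(3,4) p1@ESC p2@ESC -> at (4,5): 0 [-], cum=0
Step 5: p0@ESC p1@ESC p2@ESC -> at (4,5): 0 [-], cum=0
Total visits = 0

Answer: 0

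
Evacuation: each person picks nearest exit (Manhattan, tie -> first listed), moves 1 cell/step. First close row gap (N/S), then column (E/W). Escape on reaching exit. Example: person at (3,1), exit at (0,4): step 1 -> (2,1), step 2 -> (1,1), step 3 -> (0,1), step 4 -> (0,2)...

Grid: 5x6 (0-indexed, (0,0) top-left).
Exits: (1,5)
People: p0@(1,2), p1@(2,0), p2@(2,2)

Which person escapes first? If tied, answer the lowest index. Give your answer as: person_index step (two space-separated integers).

Step 1: p0:(1,2)->(1,3) | p1:(2,0)->(1,0) | p2:(2,2)->(1,2)
Step 2: p0:(1,3)->(1,4) | p1:(1,0)->(1,1) | p2:(1,2)->(1,3)
Step 3: p0:(1,4)->(1,5)->EXIT | p1:(1,1)->(1,2) | p2:(1,3)->(1,4)
Step 4: p0:escaped | p1:(1,2)->(1,3) | p2:(1,4)->(1,5)->EXIT
Step 5: p0:escaped | p1:(1,3)->(1,4) | p2:escaped
Step 6: p0:escaped | p1:(1,4)->(1,5)->EXIT | p2:escaped
Exit steps: [3, 6, 4]
First to escape: p0 at step 3

Answer: 0 3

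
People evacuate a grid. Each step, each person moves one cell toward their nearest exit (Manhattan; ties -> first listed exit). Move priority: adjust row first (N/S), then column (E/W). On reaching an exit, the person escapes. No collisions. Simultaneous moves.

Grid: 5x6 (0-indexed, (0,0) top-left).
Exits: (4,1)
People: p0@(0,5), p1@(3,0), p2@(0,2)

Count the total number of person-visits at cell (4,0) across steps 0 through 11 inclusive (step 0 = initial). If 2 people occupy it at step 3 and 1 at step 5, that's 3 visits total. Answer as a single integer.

Step 0: p0@(0,5) p1@(3,0) p2@(0,2) -> at (4,0): 0 [-], cum=0
Step 1: p0@(1,5) p1@(4,0) p2@(1,2) -> at (4,0): 1 [p1], cum=1
Step 2: p0@(2,5) p1@ESC p2@(2,2) -> at (4,0): 0 [-], cum=1
Step 3: p0@(3,5) p1@ESC p2@(3,2) -> at (4,0): 0 [-], cum=1
Step 4: p0@(4,5) p1@ESC p2@(4,2) -> at (4,0): 0 [-], cum=1
Step 5: p0@(4,4) p1@ESC p2@ESC -> at (4,0): 0 [-], cum=1
Step 6: p0@(4,3) p1@ESC p2@ESC -> at (4,0): 0 [-], cum=1
Step 7: p0@(4,2) p1@ESC p2@ESC -> at (4,0): 0 [-], cum=1
Step 8: p0@ESC p1@ESC p2@ESC -> at (4,0): 0 [-], cum=1
Total visits = 1

Answer: 1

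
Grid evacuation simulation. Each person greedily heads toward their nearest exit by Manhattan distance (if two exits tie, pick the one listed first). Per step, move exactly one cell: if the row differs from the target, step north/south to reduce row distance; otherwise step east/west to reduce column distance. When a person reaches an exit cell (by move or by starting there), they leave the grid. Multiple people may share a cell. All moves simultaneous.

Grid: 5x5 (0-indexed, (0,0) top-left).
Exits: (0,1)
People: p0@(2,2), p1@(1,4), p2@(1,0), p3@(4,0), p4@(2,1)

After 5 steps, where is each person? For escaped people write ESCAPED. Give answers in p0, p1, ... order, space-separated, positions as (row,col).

Step 1: p0:(2,2)->(1,2) | p1:(1,4)->(0,4) | p2:(1,0)->(0,0) | p3:(4,0)->(3,0) | p4:(2,1)->(1,1)
Step 2: p0:(1,2)->(0,2) | p1:(0,4)->(0,3) | p2:(0,0)->(0,1)->EXIT | p3:(3,0)->(2,0) | p4:(1,1)->(0,1)->EXIT
Step 3: p0:(0,2)->(0,1)->EXIT | p1:(0,3)->(0,2) | p2:escaped | p3:(2,0)->(1,0) | p4:escaped
Step 4: p0:escaped | p1:(0,2)->(0,1)->EXIT | p2:escaped | p3:(1,0)->(0,0) | p4:escaped
Step 5: p0:escaped | p1:escaped | p2:escaped | p3:(0,0)->(0,1)->EXIT | p4:escaped

ESCAPED ESCAPED ESCAPED ESCAPED ESCAPED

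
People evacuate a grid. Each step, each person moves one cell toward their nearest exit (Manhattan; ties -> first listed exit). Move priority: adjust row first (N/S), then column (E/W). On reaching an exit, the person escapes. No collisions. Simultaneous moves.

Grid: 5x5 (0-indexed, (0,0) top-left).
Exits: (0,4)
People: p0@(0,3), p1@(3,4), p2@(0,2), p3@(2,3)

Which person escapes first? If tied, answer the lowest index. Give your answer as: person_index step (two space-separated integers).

Answer: 0 1

Derivation:
Step 1: p0:(0,3)->(0,4)->EXIT | p1:(3,4)->(2,4) | p2:(0,2)->(0,3) | p3:(2,3)->(1,3)
Step 2: p0:escaped | p1:(2,4)->(1,4) | p2:(0,3)->(0,4)->EXIT | p3:(1,3)->(0,3)
Step 3: p0:escaped | p1:(1,4)->(0,4)->EXIT | p2:escaped | p3:(0,3)->(0,4)->EXIT
Exit steps: [1, 3, 2, 3]
First to escape: p0 at step 1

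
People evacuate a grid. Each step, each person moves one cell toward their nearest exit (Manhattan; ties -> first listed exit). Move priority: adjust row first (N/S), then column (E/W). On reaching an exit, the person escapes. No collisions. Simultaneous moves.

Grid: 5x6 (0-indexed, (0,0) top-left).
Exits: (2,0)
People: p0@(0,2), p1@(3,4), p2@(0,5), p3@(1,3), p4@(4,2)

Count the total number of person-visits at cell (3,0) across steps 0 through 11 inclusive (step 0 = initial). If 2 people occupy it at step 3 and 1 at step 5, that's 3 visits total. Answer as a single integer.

Answer: 0

Derivation:
Step 0: p0@(0,2) p1@(3,4) p2@(0,5) p3@(1,3) p4@(4,2) -> at (3,0): 0 [-], cum=0
Step 1: p0@(1,2) p1@(2,4) p2@(1,5) p3@(2,3) p4@(3,2) -> at (3,0): 0 [-], cum=0
Step 2: p0@(2,2) p1@(2,3) p2@(2,5) p3@(2,2) p4@(2,2) -> at (3,0): 0 [-], cum=0
Step 3: p0@(2,1) p1@(2,2) p2@(2,4) p3@(2,1) p4@(2,1) -> at (3,0): 0 [-], cum=0
Step 4: p0@ESC p1@(2,1) p2@(2,3) p3@ESC p4@ESC -> at (3,0): 0 [-], cum=0
Step 5: p0@ESC p1@ESC p2@(2,2) p3@ESC p4@ESC -> at (3,0): 0 [-], cum=0
Step 6: p0@ESC p1@ESC p2@(2,1) p3@ESC p4@ESC -> at (3,0): 0 [-], cum=0
Step 7: p0@ESC p1@ESC p2@ESC p3@ESC p4@ESC -> at (3,0): 0 [-], cum=0
Total visits = 0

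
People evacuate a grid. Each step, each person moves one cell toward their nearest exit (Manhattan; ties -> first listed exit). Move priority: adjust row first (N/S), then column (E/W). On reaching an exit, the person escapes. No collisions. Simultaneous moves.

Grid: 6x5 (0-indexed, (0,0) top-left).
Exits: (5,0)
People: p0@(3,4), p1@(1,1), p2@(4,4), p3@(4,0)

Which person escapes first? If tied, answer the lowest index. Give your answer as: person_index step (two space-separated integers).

Step 1: p0:(3,4)->(4,4) | p1:(1,1)->(2,1) | p2:(4,4)->(5,4) | p3:(4,0)->(5,0)->EXIT
Step 2: p0:(4,4)->(5,4) | p1:(2,1)->(3,1) | p2:(5,4)->(5,3) | p3:escaped
Step 3: p0:(5,4)->(5,3) | p1:(3,1)->(4,1) | p2:(5,3)->(5,2) | p3:escaped
Step 4: p0:(5,3)->(5,2) | p1:(4,1)->(5,1) | p2:(5,2)->(5,1) | p3:escaped
Step 5: p0:(5,2)->(5,1) | p1:(5,1)->(5,0)->EXIT | p2:(5,1)->(5,0)->EXIT | p3:escaped
Step 6: p0:(5,1)->(5,0)->EXIT | p1:escaped | p2:escaped | p3:escaped
Exit steps: [6, 5, 5, 1]
First to escape: p3 at step 1

Answer: 3 1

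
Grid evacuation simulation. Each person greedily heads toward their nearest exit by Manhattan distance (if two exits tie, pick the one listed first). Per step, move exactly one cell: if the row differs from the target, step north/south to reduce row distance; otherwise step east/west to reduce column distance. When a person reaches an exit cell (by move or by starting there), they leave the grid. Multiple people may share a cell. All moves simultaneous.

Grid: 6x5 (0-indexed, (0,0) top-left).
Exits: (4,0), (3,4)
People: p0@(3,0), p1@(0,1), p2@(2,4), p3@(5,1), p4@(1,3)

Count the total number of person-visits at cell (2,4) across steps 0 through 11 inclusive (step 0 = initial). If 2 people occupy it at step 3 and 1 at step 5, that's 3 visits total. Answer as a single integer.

Step 0: p0@(3,0) p1@(0,1) p2@(2,4) p3@(5,1) p4@(1,3) -> at (2,4): 1 [p2], cum=1
Step 1: p0@ESC p1@(1,1) p2@ESC p3@(4,1) p4@(2,3) -> at (2,4): 0 [-], cum=1
Step 2: p0@ESC p1@(2,1) p2@ESC p3@ESC p4@(3,3) -> at (2,4): 0 [-], cum=1
Step 3: p0@ESC p1@(3,1) p2@ESC p3@ESC p4@ESC -> at (2,4): 0 [-], cum=1
Step 4: p0@ESC p1@(4,1) p2@ESC p3@ESC p4@ESC -> at (2,4): 0 [-], cum=1
Step 5: p0@ESC p1@ESC p2@ESC p3@ESC p4@ESC -> at (2,4): 0 [-], cum=1
Total visits = 1

Answer: 1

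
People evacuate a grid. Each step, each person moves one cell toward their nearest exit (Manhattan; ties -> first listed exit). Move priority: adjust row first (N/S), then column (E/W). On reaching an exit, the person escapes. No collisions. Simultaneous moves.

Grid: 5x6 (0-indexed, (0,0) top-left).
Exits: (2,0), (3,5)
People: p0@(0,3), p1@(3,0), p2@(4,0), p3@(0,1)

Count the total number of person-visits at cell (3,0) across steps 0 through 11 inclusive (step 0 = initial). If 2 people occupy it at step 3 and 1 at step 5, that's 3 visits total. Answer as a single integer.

Step 0: p0@(0,3) p1@(3,0) p2@(4,0) p3@(0,1) -> at (3,0): 1 [p1], cum=1
Step 1: p0@(1,3) p1@ESC p2@(3,0) p3@(1,1) -> at (3,0): 1 [p2], cum=2
Step 2: p0@(2,3) p1@ESC p2@ESC p3@(2,1) -> at (3,0): 0 [-], cum=2
Step 3: p0@(2,2) p1@ESC p2@ESC p3@ESC -> at (3,0): 0 [-], cum=2
Step 4: p0@(2,1) p1@ESC p2@ESC p3@ESC -> at (3,0): 0 [-], cum=2
Step 5: p0@ESC p1@ESC p2@ESC p3@ESC -> at (3,0): 0 [-], cum=2
Total visits = 2

Answer: 2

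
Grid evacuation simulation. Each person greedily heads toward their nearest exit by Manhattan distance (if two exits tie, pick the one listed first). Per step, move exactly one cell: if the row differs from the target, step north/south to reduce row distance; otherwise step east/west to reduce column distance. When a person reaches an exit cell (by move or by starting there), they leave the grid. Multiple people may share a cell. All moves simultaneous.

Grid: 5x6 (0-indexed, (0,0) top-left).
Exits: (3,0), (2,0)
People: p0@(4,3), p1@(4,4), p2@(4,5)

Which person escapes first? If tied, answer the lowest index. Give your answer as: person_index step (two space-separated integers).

Step 1: p0:(4,3)->(3,3) | p1:(4,4)->(3,4) | p2:(4,5)->(3,5)
Step 2: p0:(3,3)->(3,2) | p1:(3,4)->(3,3) | p2:(3,5)->(3,4)
Step 3: p0:(3,2)->(3,1) | p1:(3,3)->(3,2) | p2:(3,4)->(3,3)
Step 4: p0:(3,1)->(3,0)->EXIT | p1:(3,2)->(3,1) | p2:(3,3)->(3,2)
Step 5: p0:escaped | p1:(3,1)->(3,0)->EXIT | p2:(3,2)->(3,1)
Step 6: p0:escaped | p1:escaped | p2:(3,1)->(3,0)->EXIT
Exit steps: [4, 5, 6]
First to escape: p0 at step 4

Answer: 0 4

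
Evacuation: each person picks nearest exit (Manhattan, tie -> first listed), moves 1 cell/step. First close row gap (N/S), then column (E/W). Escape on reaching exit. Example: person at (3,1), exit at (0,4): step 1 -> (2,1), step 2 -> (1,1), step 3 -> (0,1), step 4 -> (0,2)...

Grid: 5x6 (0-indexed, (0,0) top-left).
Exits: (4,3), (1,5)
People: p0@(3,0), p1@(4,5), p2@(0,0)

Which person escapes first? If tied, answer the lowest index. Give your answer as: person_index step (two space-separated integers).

Answer: 1 2

Derivation:
Step 1: p0:(3,0)->(4,0) | p1:(4,5)->(4,4) | p2:(0,0)->(1,0)
Step 2: p0:(4,0)->(4,1) | p1:(4,4)->(4,3)->EXIT | p2:(1,0)->(1,1)
Step 3: p0:(4,1)->(4,2) | p1:escaped | p2:(1,1)->(1,2)
Step 4: p0:(4,2)->(4,3)->EXIT | p1:escaped | p2:(1,2)->(1,3)
Step 5: p0:escaped | p1:escaped | p2:(1,3)->(1,4)
Step 6: p0:escaped | p1:escaped | p2:(1,4)->(1,5)->EXIT
Exit steps: [4, 2, 6]
First to escape: p1 at step 2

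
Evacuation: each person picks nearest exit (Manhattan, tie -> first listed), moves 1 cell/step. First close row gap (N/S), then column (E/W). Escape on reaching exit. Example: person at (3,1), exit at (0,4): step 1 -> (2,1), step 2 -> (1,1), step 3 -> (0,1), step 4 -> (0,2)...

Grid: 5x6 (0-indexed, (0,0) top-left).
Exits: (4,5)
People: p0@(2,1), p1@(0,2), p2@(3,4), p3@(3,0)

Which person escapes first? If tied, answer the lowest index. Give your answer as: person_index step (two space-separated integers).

Answer: 2 2

Derivation:
Step 1: p0:(2,1)->(3,1) | p1:(0,2)->(1,2) | p2:(3,4)->(4,4) | p3:(3,0)->(4,0)
Step 2: p0:(3,1)->(4,1) | p1:(1,2)->(2,2) | p2:(4,4)->(4,5)->EXIT | p3:(4,0)->(4,1)
Step 3: p0:(4,1)->(4,2) | p1:(2,2)->(3,2) | p2:escaped | p3:(4,1)->(4,2)
Step 4: p0:(4,2)->(4,3) | p1:(3,2)->(4,2) | p2:escaped | p3:(4,2)->(4,3)
Step 5: p0:(4,3)->(4,4) | p1:(4,2)->(4,3) | p2:escaped | p3:(4,3)->(4,4)
Step 6: p0:(4,4)->(4,5)->EXIT | p1:(4,3)->(4,4) | p2:escaped | p3:(4,4)->(4,5)->EXIT
Step 7: p0:escaped | p1:(4,4)->(4,5)->EXIT | p2:escaped | p3:escaped
Exit steps: [6, 7, 2, 6]
First to escape: p2 at step 2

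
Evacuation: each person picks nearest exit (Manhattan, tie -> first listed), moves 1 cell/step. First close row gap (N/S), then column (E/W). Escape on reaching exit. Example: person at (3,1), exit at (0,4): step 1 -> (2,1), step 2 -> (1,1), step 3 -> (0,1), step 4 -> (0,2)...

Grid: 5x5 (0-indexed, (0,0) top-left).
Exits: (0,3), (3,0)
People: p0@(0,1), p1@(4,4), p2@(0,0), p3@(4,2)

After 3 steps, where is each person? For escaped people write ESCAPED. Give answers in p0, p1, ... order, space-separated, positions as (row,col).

Step 1: p0:(0,1)->(0,2) | p1:(4,4)->(3,4) | p2:(0,0)->(0,1) | p3:(4,2)->(3,2)
Step 2: p0:(0,2)->(0,3)->EXIT | p1:(3,4)->(2,4) | p2:(0,1)->(0,2) | p3:(3,2)->(3,1)
Step 3: p0:escaped | p1:(2,4)->(1,4) | p2:(0,2)->(0,3)->EXIT | p3:(3,1)->(3,0)->EXIT

ESCAPED (1,4) ESCAPED ESCAPED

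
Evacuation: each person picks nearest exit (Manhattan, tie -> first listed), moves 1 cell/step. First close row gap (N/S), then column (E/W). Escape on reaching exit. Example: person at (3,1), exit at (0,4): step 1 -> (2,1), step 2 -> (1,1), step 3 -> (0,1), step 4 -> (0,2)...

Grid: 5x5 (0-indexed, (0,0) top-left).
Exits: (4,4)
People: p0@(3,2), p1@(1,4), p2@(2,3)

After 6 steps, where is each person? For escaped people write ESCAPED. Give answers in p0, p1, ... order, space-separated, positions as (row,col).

Step 1: p0:(3,2)->(4,2) | p1:(1,4)->(2,4) | p2:(2,3)->(3,3)
Step 2: p0:(4,2)->(4,3) | p1:(2,4)->(3,4) | p2:(3,3)->(4,3)
Step 3: p0:(4,3)->(4,4)->EXIT | p1:(3,4)->(4,4)->EXIT | p2:(4,3)->(4,4)->EXIT

ESCAPED ESCAPED ESCAPED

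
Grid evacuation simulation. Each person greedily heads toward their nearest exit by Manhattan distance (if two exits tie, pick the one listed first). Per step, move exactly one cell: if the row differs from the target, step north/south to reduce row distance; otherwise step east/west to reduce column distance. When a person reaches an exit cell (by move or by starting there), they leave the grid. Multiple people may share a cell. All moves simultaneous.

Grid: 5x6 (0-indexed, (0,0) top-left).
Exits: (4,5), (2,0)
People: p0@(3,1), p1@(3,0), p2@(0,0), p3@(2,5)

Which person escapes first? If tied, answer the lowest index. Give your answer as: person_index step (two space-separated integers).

Step 1: p0:(3,1)->(2,1) | p1:(3,0)->(2,0)->EXIT | p2:(0,0)->(1,0) | p3:(2,5)->(3,5)
Step 2: p0:(2,1)->(2,0)->EXIT | p1:escaped | p2:(1,0)->(2,0)->EXIT | p3:(3,5)->(4,5)->EXIT
Exit steps: [2, 1, 2, 2]
First to escape: p1 at step 1

Answer: 1 1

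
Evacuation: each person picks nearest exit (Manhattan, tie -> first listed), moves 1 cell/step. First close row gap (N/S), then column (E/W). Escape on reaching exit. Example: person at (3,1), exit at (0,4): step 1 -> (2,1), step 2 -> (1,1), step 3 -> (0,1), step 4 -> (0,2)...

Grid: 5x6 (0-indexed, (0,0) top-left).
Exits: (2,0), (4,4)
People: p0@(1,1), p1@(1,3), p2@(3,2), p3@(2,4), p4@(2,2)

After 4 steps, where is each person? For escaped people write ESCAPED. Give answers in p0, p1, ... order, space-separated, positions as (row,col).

Step 1: p0:(1,1)->(2,1) | p1:(1,3)->(2,3) | p2:(3,2)->(2,2) | p3:(2,4)->(3,4) | p4:(2,2)->(2,1)
Step 2: p0:(2,1)->(2,0)->EXIT | p1:(2,3)->(2,2) | p2:(2,2)->(2,1) | p3:(3,4)->(4,4)->EXIT | p4:(2,1)->(2,0)->EXIT
Step 3: p0:escaped | p1:(2,2)->(2,1) | p2:(2,1)->(2,0)->EXIT | p3:escaped | p4:escaped
Step 4: p0:escaped | p1:(2,1)->(2,0)->EXIT | p2:escaped | p3:escaped | p4:escaped

ESCAPED ESCAPED ESCAPED ESCAPED ESCAPED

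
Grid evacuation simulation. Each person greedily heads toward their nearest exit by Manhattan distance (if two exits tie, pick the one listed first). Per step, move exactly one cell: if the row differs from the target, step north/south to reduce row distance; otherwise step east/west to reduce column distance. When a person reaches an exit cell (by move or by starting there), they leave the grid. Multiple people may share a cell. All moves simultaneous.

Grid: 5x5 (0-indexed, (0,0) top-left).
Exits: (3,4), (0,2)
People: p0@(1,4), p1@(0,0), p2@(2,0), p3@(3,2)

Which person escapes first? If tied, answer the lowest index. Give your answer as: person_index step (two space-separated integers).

Step 1: p0:(1,4)->(2,4) | p1:(0,0)->(0,1) | p2:(2,0)->(1,0) | p3:(3,2)->(3,3)
Step 2: p0:(2,4)->(3,4)->EXIT | p1:(0,1)->(0,2)->EXIT | p2:(1,0)->(0,0) | p3:(3,3)->(3,4)->EXIT
Step 3: p0:escaped | p1:escaped | p2:(0,0)->(0,1) | p3:escaped
Step 4: p0:escaped | p1:escaped | p2:(0,1)->(0,2)->EXIT | p3:escaped
Exit steps: [2, 2, 4, 2]
First to escape: p0 at step 2

Answer: 0 2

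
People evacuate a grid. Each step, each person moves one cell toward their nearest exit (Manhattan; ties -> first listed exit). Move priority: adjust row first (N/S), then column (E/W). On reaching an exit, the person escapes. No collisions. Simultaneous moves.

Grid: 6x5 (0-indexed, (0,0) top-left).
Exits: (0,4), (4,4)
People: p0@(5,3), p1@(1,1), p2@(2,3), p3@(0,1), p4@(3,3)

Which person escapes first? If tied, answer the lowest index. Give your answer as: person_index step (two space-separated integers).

Answer: 0 2

Derivation:
Step 1: p0:(5,3)->(4,3) | p1:(1,1)->(0,1) | p2:(2,3)->(1,3) | p3:(0,1)->(0,2) | p4:(3,3)->(4,3)
Step 2: p0:(4,3)->(4,4)->EXIT | p1:(0,1)->(0,2) | p2:(1,3)->(0,3) | p3:(0,2)->(0,3) | p4:(4,3)->(4,4)->EXIT
Step 3: p0:escaped | p1:(0,2)->(0,3) | p2:(0,3)->(0,4)->EXIT | p3:(0,3)->(0,4)->EXIT | p4:escaped
Step 4: p0:escaped | p1:(0,3)->(0,4)->EXIT | p2:escaped | p3:escaped | p4:escaped
Exit steps: [2, 4, 3, 3, 2]
First to escape: p0 at step 2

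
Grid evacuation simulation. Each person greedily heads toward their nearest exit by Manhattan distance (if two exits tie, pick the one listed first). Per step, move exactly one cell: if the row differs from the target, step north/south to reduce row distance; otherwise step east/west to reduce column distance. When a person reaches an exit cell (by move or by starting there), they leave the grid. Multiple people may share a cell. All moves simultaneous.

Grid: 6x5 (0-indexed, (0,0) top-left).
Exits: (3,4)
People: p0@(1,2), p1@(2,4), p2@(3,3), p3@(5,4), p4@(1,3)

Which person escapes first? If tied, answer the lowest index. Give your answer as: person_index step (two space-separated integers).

Step 1: p0:(1,2)->(2,2) | p1:(2,4)->(3,4)->EXIT | p2:(3,3)->(3,4)->EXIT | p3:(5,4)->(4,4) | p4:(1,3)->(2,3)
Step 2: p0:(2,2)->(3,2) | p1:escaped | p2:escaped | p3:(4,4)->(3,4)->EXIT | p4:(2,3)->(3,3)
Step 3: p0:(3,2)->(3,3) | p1:escaped | p2:escaped | p3:escaped | p4:(3,3)->(3,4)->EXIT
Step 4: p0:(3,3)->(3,4)->EXIT | p1:escaped | p2:escaped | p3:escaped | p4:escaped
Exit steps: [4, 1, 1, 2, 3]
First to escape: p1 at step 1

Answer: 1 1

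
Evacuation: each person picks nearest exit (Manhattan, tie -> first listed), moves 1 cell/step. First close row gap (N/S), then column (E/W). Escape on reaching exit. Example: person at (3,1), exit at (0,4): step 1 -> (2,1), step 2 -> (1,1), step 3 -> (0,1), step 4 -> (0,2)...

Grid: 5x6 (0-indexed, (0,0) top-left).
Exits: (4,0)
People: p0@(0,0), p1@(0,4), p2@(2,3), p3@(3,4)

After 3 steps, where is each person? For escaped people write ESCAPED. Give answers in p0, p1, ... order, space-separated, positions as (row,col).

Step 1: p0:(0,0)->(1,0) | p1:(0,4)->(1,4) | p2:(2,3)->(3,3) | p3:(3,4)->(4,4)
Step 2: p0:(1,0)->(2,0) | p1:(1,4)->(2,4) | p2:(3,3)->(4,3) | p3:(4,4)->(4,3)
Step 3: p0:(2,0)->(3,0) | p1:(2,4)->(3,4) | p2:(4,3)->(4,2) | p3:(4,3)->(4,2)

(3,0) (3,4) (4,2) (4,2)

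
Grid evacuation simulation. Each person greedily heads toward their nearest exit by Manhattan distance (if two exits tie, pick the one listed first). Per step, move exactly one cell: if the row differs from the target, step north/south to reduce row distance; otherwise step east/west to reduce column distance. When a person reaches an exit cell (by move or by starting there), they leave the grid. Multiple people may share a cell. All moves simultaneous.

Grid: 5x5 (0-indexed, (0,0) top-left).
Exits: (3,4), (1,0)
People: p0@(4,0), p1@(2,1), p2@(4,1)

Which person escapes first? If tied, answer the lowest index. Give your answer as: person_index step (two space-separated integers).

Step 1: p0:(4,0)->(3,0) | p1:(2,1)->(1,1) | p2:(4,1)->(3,1)
Step 2: p0:(3,0)->(2,0) | p1:(1,1)->(1,0)->EXIT | p2:(3,1)->(3,2)
Step 3: p0:(2,0)->(1,0)->EXIT | p1:escaped | p2:(3,2)->(3,3)
Step 4: p0:escaped | p1:escaped | p2:(3,3)->(3,4)->EXIT
Exit steps: [3, 2, 4]
First to escape: p1 at step 2

Answer: 1 2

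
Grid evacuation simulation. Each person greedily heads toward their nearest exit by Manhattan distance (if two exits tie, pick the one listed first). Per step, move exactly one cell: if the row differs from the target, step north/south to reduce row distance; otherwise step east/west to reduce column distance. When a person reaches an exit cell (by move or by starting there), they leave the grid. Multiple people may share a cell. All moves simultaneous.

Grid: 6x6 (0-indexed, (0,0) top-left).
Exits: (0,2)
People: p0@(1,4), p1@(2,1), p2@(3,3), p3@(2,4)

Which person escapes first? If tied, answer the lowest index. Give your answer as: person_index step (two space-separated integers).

Step 1: p0:(1,4)->(0,4) | p1:(2,1)->(1,1) | p2:(3,3)->(2,3) | p3:(2,4)->(1,4)
Step 2: p0:(0,4)->(0,3) | p1:(1,1)->(0,1) | p2:(2,3)->(1,3) | p3:(1,4)->(0,4)
Step 3: p0:(0,3)->(0,2)->EXIT | p1:(0,1)->(0,2)->EXIT | p2:(1,3)->(0,3) | p3:(0,4)->(0,3)
Step 4: p0:escaped | p1:escaped | p2:(0,3)->(0,2)->EXIT | p3:(0,3)->(0,2)->EXIT
Exit steps: [3, 3, 4, 4]
First to escape: p0 at step 3

Answer: 0 3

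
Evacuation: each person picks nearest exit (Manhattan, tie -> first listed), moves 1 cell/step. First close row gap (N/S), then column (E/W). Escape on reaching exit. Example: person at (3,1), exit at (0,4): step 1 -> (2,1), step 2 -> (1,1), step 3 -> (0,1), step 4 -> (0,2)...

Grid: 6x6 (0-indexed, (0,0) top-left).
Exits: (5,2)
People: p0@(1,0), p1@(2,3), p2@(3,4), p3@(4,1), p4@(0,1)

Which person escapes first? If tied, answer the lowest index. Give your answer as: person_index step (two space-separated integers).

Answer: 3 2

Derivation:
Step 1: p0:(1,0)->(2,0) | p1:(2,3)->(3,3) | p2:(3,4)->(4,4) | p3:(4,1)->(5,1) | p4:(0,1)->(1,1)
Step 2: p0:(2,0)->(3,0) | p1:(3,3)->(4,3) | p2:(4,4)->(5,4) | p3:(5,1)->(5,2)->EXIT | p4:(1,1)->(2,1)
Step 3: p0:(3,0)->(4,0) | p1:(4,3)->(5,3) | p2:(5,4)->(5,3) | p3:escaped | p4:(2,1)->(3,1)
Step 4: p0:(4,0)->(5,0) | p1:(5,3)->(5,2)->EXIT | p2:(5,3)->(5,2)->EXIT | p3:escaped | p4:(3,1)->(4,1)
Step 5: p0:(5,0)->(5,1) | p1:escaped | p2:escaped | p3:escaped | p4:(4,1)->(5,1)
Step 6: p0:(5,1)->(5,2)->EXIT | p1:escaped | p2:escaped | p3:escaped | p4:(5,1)->(5,2)->EXIT
Exit steps: [6, 4, 4, 2, 6]
First to escape: p3 at step 2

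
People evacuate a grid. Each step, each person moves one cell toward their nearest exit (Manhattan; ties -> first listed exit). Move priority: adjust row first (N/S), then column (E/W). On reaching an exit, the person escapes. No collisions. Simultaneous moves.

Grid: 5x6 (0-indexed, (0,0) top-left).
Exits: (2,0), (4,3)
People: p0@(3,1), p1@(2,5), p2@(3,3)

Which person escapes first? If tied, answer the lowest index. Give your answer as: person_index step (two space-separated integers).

Step 1: p0:(3,1)->(2,1) | p1:(2,5)->(3,5) | p2:(3,3)->(4,3)->EXIT
Step 2: p0:(2,1)->(2,0)->EXIT | p1:(3,5)->(4,5) | p2:escaped
Step 3: p0:escaped | p1:(4,5)->(4,4) | p2:escaped
Step 4: p0:escaped | p1:(4,4)->(4,3)->EXIT | p2:escaped
Exit steps: [2, 4, 1]
First to escape: p2 at step 1

Answer: 2 1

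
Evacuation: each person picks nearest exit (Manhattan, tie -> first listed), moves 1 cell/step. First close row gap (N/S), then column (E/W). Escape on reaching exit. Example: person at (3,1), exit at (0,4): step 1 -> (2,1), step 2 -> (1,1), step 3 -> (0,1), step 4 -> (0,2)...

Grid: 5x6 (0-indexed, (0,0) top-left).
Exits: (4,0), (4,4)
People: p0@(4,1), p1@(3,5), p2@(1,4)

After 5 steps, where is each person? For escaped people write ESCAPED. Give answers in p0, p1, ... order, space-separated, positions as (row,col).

Step 1: p0:(4,1)->(4,0)->EXIT | p1:(3,5)->(4,5) | p2:(1,4)->(2,4)
Step 2: p0:escaped | p1:(4,5)->(4,4)->EXIT | p2:(2,4)->(3,4)
Step 3: p0:escaped | p1:escaped | p2:(3,4)->(4,4)->EXIT

ESCAPED ESCAPED ESCAPED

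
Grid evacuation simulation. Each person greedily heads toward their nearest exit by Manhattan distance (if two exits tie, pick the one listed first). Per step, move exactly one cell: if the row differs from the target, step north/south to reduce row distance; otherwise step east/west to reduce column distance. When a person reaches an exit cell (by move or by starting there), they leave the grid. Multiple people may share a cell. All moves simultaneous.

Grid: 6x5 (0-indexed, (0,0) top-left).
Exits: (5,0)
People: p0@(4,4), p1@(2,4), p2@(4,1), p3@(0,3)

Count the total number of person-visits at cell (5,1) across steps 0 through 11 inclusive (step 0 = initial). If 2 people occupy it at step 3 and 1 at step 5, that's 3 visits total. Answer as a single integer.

Answer: 4

Derivation:
Step 0: p0@(4,4) p1@(2,4) p2@(4,1) p3@(0,3) -> at (5,1): 0 [-], cum=0
Step 1: p0@(5,4) p1@(3,4) p2@(5,1) p3@(1,3) -> at (5,1): 1 [p2], cum=1
Step 2: p0@(5,3) p1@(4,4) p2@ESC p3@(2,3) -> at (5,1): 0 [-], cum=1
Step 3: p0@(5,2) p1@(5,4) p2@ESC p3@(3,3) -> at (5,1): 0 [-], cum=1
Step 4: p0@(5,1) p1@(5,3) p2@ESC p3@(4,3) -> at (5,1): 1 [p0], cum=2
Step 5: p0@ESC p1@(5,2) p2@ESC p3@(5,3) -> at (5,1): 0 [-], cum=2
Step 6: p0@ESC p1@(5,1) p2@ESC p3@(5,2) -> at (5,1): 1 [p1], cum=3
Step 7: p0@ESC p1@ESC p2@ESC p3@(5,1) -> at (5,1): 1 [p3], cum=4
Step 8: p0@ESC p1@ESC p2@ESC p3@ESC -> at (5,1): 0 [-], cum=4
Total visits = 4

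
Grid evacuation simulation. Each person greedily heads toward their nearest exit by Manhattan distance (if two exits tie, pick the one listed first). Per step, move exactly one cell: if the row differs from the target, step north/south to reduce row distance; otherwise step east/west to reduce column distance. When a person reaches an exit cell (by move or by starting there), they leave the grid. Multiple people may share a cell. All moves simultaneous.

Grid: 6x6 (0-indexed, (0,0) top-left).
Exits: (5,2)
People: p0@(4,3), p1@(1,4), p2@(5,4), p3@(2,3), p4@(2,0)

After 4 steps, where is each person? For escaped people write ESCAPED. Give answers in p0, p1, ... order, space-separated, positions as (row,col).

Step 1: p0:(4,3)->(5,3) | p1:(1,4)->(2,4) | p2:(5,4)->(5,3) | p3:(2,3)->(3,3) | p4:(2,0)->(3,0)
Step 2: p0:(5,3)->(5,2)->EXIT | p1:(2,4)->(3,4) | p2:(5,3)->(5,2)->EXIT | p3:(3,3)->(4,3) | p4:(3,0)->(4,0)
Step 3: p0:escaped | p1:(3,4)->(4,4) | p2:escaped | p3:(4,3)->(5,3) | p4:(4,0)->(5,0)
Step 4: p0:escaped | p1:(4,4)->(5,4) | p2:escaped | p3:(5,3)->(5,2)->EXIT | p4:(5,0)->(5,1)

ESCAPED (5,4) ESCAPED ESCAPED (5,1)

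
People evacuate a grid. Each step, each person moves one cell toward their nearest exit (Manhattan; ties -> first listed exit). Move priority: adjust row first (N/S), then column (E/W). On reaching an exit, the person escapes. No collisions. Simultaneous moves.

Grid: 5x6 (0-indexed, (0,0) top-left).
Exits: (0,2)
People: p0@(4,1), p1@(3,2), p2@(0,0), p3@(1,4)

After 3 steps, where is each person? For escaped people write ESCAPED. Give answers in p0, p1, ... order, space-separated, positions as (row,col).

Step 1: p0:(4,1)->(3,1) | p1:(3,2)->(2,2) | p2:(0,0)->(0,1) | p3:(1,4)->(0,4)
Step 2: p0:(3,1)->(2,1) | p1:(2,2)->(1,2) | p2:(0,1)->(0,2)->EXIT | p3:(0,4)->(0,3)
Step 3: p0:(2,1)->(1,1) | p1:(1,2)->(0,2)->EXIT | p2:escaped | p3:(0,3)->(0,2)->EXIT

(1,1) ESCAPED ESCAPED ESCAPED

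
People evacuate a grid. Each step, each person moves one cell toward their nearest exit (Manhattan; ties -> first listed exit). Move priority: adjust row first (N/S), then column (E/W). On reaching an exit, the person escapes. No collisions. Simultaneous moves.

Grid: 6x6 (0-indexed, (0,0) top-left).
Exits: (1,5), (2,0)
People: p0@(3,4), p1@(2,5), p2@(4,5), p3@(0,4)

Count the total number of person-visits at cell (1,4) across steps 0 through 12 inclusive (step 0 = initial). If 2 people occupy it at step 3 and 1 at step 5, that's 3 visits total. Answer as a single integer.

Answer: 2

Derivation:
Step 0: p0@(3,4) p1@(2,5) p2@(4,5) p3@(0,4) -> at (1,4): 0 [-], cum=0
Step 1: p0@(2,4) p1@ESC p2@(3,5) p3@(1,4) -> at (1,4): 1 [p3], cum=1
Step 2: p0@(1,4) p1@ESC p2@(2,5) p3@ESC -> at (1,4): 1 [p0], cum=2
Step 3: p0@ESC p1@ESC p2@ESC p3@ESC -> at (1,4): 0 [-], cum=2
Total visits = 2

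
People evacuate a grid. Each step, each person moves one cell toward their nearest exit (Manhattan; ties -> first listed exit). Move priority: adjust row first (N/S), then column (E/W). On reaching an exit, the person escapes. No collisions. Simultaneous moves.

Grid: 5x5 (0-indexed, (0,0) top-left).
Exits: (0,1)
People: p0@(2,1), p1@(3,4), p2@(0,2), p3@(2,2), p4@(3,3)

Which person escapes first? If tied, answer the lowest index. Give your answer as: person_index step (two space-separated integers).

Step 1: p0:(2,1)->(1,1) | p1:(3,4)->(2,4) | p2:(0,2)->(0,1)->EXIT | p3:(2,2)->(1,2) | p4:(3,3)->(2,3)
Step 2: p0:(1,1)->(0,1)->EXIT | p1:(2,4)->(1,4) | p2:escaped | p3:(1,2)->(0,2) | p4:(2,3)->(1,3)
Step 3: p0:escaped | p1:(1,4)->(0,4) | p2:escaped | p3:(0,2)->(0,1)->EXIT | p4:(1,3)->(0,3)
Step 4: p0:escaped | p1:(0,4)->(0,3) | p2:escaped | p3:escaped | p4:(0,3)->(0,2)
Step 5: p0:escaped | p1:(0,3)->(0,2) | p2:escaped | p3:escaped | p4:(0,2)->(0,1)->EXIT
Step 6: p0:escaped | p1:(0,2)->(0,1)->EXIT | p2:escaped | p3:escaped | p4:escaped
Exit steps: [2, 6, 1, 3, 5]
First to escape: p2 at step 1

Answer: 2 1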